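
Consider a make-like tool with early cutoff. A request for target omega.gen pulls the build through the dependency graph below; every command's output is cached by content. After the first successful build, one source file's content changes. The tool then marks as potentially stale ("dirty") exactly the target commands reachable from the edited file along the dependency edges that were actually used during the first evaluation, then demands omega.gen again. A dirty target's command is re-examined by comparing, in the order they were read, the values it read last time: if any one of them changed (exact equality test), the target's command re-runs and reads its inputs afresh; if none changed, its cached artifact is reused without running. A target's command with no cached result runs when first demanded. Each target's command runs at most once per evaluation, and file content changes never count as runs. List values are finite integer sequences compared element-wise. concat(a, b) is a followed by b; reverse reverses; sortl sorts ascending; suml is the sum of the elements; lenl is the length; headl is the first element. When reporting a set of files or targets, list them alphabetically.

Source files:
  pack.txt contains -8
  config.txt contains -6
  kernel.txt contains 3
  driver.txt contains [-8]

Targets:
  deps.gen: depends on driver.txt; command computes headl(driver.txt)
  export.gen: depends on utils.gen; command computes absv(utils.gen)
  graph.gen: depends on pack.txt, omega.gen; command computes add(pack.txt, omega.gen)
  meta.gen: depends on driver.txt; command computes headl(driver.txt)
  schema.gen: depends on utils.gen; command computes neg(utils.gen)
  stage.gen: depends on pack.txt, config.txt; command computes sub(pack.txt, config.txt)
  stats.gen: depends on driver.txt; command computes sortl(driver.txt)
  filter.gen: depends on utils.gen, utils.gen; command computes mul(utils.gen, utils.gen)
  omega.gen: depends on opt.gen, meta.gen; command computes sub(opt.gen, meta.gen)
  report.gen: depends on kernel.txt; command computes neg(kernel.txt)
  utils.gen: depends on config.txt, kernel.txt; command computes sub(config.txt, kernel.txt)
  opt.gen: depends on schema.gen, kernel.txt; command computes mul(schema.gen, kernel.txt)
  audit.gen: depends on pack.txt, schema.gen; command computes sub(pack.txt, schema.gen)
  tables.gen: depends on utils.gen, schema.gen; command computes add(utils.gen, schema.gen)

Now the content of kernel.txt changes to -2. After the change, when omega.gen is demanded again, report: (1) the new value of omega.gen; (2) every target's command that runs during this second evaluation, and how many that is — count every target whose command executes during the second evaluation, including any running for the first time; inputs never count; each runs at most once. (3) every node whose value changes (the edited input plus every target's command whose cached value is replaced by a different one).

Demanding omega.gen again yields 0.
4 target commands run: omega.gen, opt.gen, schema.gen, utils.gen.
The nodes whose values change: kernel.txt, omega.gen, opt.gen, schema.gen, utils.gen.

First demand of the output computes:
  meta.gen = headl([-8]) = -8
  utils.gen = sub(-6, 3) = -9
  schema.gen = neg(-9) = 9
  opt.gen = mul(9, 3) = 27
  omega.gen = sub(27, -8) = 35

After the edit, cleaning proceeds:
  utils.gen: a read changed (kernel.txt 3->-2) — executes, giving -4.
  schema.gen: a read changed (utils.gen -9->-4) — executes, giving 4.
  opt.gen: a read changed (schema.gen 9->4; kernel.txt 3->-2) — executes, giving -8.
  omega.gen: a read changed (opt.gen 27->-8) — executes, giving 0.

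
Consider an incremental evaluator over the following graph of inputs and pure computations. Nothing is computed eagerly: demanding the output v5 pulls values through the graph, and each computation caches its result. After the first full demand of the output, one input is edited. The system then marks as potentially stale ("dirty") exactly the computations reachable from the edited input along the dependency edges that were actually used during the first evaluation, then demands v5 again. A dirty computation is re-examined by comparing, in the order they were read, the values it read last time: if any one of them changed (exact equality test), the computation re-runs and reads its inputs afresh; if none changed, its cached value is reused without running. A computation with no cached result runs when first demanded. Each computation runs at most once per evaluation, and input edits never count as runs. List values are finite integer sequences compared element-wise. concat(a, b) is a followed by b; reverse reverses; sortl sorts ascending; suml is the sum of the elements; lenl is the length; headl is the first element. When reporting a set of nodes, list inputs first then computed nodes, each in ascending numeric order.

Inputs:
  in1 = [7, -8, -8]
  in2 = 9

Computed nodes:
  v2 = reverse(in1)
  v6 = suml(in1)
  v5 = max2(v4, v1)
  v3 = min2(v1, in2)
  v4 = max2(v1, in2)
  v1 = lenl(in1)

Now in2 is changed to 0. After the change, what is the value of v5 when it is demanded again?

Initial pass — values computed on the first demand:
  v1 = lenl([7, -8, -8]) = 3
  v4 = max2(3, 9) = 9
  v5 = max2(9, 3) = 9

Second demand — change propagation:
  v4: re-runs because in2 9->0; new result 3.
  v5: re-runs because v4 9->3; new result 3.

v5 now evaluates to 3.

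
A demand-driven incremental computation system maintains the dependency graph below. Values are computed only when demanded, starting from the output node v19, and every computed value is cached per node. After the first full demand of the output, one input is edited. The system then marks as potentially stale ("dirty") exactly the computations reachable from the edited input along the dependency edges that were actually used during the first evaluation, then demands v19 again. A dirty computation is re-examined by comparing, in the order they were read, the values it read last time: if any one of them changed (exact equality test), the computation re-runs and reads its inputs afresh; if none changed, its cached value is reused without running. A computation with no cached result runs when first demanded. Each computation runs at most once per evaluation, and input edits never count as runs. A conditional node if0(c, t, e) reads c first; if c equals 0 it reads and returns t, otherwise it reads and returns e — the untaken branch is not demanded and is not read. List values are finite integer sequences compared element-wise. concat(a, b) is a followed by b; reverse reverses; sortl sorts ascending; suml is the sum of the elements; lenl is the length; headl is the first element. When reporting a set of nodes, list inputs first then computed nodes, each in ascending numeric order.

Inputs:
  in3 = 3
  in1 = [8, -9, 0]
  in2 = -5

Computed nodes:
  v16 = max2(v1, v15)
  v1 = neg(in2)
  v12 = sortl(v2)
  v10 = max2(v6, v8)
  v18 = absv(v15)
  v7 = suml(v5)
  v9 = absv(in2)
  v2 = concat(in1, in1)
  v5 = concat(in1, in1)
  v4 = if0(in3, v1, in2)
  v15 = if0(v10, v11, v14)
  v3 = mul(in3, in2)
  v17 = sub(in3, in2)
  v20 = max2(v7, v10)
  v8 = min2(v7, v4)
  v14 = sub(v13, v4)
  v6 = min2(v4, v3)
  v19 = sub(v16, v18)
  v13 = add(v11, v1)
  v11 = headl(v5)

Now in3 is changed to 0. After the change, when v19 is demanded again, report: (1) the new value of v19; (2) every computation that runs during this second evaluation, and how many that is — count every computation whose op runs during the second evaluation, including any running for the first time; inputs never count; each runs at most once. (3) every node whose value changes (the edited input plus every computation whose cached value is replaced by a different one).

New value of v19: 0.
Computations that run: v3, v4, v6, v8, v10, v15, v16, v18, v19 — 9 in total.
Values that change: in3, v3, v4, v6, v8, v10, v15, v16, v18.
Key observation: a condition flipped, so demand moved to the other branch — v14 is never re-examined.

First evaluation (everything demanded from the output):
  v1 = neg(-5) = 5
  v3 = mul(3, -5) = -15
  v4 = if0(in3=3 -> else branch in2) = -5
  v5 = concat([8, -9, 0], [8, -9, 0]) = [8, -9, 0, 8, -9, 0]
  v6 = min2(-5, -15) = -15
  v7 = suml([8, -9, 0, 8, -9, 0]) = -2
  v8 = min2(-2, -5) = -5
  v10 = max2(-15, -5) = -5
  v11 = headl([8, -9, 0, 8, -9, 0]) = 8
  v13 = add(8, 5) = 13
  v14 = sub(13, -5) = 18
  v15 = if0(v10=-5 -> else branch v14) = 18
  v16 = max2(5, 18) = 18
  v18 = absv(18) = 18
  v19 = sub(18, 18) = 0

Propagation after the edit:
  v3: runs — in3 3->0; result 0.
  v4: runs — in3 3->0; result 5.
  v6: runs — v4 -5->5; v3 -15->0; result 0.
  v8: runs — v4 -5->5; result -2.
  v10: runs — v6 -15->0; v8 -5->-2; result 0.
  v14: marked dirty but never re-examined — demand shifted away from it.
  v15: runs — v10 -5->0; result 8.
  v16: runs — v15 18->8; result 8.
  v18: runs — v15 18->8; result 8.
  v19: runs — v16 18->8; v18 18->8; result 0 (same value as before).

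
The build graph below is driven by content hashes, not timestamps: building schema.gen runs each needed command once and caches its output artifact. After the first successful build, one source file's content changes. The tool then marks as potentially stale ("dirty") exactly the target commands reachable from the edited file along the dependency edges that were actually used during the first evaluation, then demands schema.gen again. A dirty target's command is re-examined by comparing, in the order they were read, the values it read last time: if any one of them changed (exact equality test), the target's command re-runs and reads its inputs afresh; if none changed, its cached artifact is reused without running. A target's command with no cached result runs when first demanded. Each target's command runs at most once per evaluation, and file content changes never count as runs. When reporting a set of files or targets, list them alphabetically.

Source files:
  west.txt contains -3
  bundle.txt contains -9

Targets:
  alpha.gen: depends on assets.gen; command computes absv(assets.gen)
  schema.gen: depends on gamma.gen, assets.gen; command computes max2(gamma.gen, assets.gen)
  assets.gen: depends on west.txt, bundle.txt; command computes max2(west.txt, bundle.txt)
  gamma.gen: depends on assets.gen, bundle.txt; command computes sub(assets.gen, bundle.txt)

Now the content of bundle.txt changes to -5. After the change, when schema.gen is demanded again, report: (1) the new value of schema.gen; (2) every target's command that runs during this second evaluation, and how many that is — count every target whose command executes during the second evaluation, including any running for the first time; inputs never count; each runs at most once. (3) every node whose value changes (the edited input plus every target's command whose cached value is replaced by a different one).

Initial pass — values computed on the first demand:
  assets.gen = max2(-3, -9) = -3
  gamma.gen = sub(-3, -9) = 6
  schema.gen = max2(6, -3) = 6

Second demand — change propagation:
  assets.gen: re-runs because bundle.txt -9->-5; new result -3 (unchanged).
  gamma.gen: re-runs because bundle.txt -9->-5; new result 2.
  schema.gen: re-runs because gamma.gen 6->2; new result 2.

schema.gen now evaluates to 2.
Run set: assets.gen, gamma.gen, schema.gen (3 run).
Changed values: bundle.txt, gamma.gen, schema.gen.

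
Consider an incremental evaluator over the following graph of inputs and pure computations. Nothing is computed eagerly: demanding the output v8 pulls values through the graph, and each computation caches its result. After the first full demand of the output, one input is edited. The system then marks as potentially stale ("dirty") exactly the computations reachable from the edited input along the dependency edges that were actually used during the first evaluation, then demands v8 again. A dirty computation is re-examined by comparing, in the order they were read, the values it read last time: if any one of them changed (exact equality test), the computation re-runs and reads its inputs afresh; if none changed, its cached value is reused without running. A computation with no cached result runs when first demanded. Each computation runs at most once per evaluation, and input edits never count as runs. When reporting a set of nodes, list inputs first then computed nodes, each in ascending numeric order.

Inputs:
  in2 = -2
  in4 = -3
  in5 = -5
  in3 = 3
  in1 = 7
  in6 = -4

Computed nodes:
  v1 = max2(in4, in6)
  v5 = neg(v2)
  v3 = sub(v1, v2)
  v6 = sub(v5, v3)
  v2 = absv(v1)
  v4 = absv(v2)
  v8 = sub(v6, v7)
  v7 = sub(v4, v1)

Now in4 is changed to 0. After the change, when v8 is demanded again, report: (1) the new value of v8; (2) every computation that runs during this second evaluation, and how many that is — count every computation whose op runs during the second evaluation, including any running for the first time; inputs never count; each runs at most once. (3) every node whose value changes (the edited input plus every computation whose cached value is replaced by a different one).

v8 now evaluates to 0.
Run set: v1, v2, v3, v4, v5, v6, v7, v8 (8 run).
Changed values: in4, v1, v2, v3, v4, v5, v6, v7, v8.

Initial pass — values computed on the first demand:
  v1 = max2(-3, -4) = -3
  v2 = absv(-3) = 3
  v3 = sub(-3, 3) = -6
  v4 = absv(3) = 3
  v5 = neg(3) = -3
  v6 = sub(-3, -6) = 3
  v7 = sub(3, -3) = 6
  v8 = sub(3, 6) = -3

Second demand — change propagation:
  v1: re-runs because in4 -3->0; new result 0.
  v2: re-runs because v1 -3->0; new result 0.
  v3: re-runs because v1 -3->0; v2 3->0; new result 0.
  v4: re-runs because v2 3->0; new result 0.
  v5: re-runs because v2 3->0; new result 0.
  v6: re-runs because v5 -3->0; v3 -6->0; new result 0.
  v7: re-runs because v4 3->0; v1 -3->0; new result 0.
  v8: re-runs because v6 3->0; v7 6->0; new result 0.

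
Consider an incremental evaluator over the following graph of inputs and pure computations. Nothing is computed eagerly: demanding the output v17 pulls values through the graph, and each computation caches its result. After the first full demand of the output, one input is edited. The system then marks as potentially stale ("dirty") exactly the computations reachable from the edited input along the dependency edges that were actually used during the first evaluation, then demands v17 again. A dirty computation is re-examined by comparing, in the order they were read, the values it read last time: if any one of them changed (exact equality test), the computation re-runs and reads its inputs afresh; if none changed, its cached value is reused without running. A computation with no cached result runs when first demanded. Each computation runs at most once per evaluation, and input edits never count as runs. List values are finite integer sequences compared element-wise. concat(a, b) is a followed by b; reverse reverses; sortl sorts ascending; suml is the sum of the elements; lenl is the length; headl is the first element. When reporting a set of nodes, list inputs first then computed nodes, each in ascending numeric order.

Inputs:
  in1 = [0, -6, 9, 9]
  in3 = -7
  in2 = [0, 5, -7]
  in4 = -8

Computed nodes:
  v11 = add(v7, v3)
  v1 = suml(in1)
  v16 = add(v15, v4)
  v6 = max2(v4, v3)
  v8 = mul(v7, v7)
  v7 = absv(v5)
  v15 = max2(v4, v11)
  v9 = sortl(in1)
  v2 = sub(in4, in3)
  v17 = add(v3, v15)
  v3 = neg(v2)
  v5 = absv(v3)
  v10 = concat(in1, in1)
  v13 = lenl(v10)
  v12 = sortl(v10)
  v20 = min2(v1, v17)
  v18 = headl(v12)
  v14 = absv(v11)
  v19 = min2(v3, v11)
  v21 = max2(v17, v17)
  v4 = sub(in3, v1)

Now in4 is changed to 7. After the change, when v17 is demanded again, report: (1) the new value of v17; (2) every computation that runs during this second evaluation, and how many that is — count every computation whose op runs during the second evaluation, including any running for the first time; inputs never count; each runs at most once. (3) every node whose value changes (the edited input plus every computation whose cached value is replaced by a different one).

Initial pass — values computed on the first demand:
  v1 = suml([0, -6, 9, 9]) = 12
  v2 = sub(-8, -7) = -1
  v3 = neg(-1) = 1
  v4 = sub(-7, 12) = -19
  v5 = absv(1) = 1
  v7 = absv(1) = 1
  v11 = add(1, 1) = 2
  v15 = max2(-19, 2) = 2
  v17 = add(1, 2) = 3

Second demand — change propagation:
  v2: re-runs because in4 -8->7; new result 14.
  v3: re-runs because v2 -1->14; new result -14.
  v5: re-runs because v3 1->-14; new result 14.
  v7: re-runs because v5 1->14; new result 14.
  v11: re-runs because v7 1->14; v3 1->-14; new result 0.
  v15: re-runs because v11 2->0; new result 0.
  v17: re-runs because v3 1->-14; v15 2->0; new result -14.

v17 now evaluates to -14.
Run set: v2, v3, v5, v7, v11, v15, v17 (7 run).
Changed values: in4, v2, v3, v5, v7, v11, v15, v17.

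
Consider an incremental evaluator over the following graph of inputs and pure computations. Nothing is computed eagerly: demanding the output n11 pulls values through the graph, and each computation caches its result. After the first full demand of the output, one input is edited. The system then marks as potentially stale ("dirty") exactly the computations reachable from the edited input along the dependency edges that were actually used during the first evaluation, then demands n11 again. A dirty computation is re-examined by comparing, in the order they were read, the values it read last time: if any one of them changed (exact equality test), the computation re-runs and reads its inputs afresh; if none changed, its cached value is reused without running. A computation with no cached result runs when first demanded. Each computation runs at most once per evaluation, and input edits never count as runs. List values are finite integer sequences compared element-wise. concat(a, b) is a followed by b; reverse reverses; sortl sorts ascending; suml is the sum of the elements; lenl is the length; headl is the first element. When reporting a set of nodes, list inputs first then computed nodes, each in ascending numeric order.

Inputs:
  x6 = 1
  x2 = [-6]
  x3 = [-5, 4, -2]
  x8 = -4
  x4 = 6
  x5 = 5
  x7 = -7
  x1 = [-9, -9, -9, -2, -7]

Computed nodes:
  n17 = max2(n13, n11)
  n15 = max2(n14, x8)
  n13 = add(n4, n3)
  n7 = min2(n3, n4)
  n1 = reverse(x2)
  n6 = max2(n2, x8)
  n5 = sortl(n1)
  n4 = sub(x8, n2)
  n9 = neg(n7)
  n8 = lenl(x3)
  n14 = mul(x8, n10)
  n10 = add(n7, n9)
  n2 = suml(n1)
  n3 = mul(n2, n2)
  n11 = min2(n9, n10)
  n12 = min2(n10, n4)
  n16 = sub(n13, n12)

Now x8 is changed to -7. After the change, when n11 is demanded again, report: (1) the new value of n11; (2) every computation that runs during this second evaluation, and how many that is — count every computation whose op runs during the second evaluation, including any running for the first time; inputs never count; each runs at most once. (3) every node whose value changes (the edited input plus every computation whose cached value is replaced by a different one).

Initial pass — values computed on the first demand:
  n1 = reverse([-6]) = [-6]
  n2 = suml([-6]) = -6
  n3 = mul(-6, -6) = 36
  n4 = sub(-4, -6) = 2
  n7 = min2(36, 2) = 2
  n9 = neg(2) = -2
  n10 = add(2, -2) = 0
  n11 = min2(-2, 0) = -2

Second demand — change propagation:
  n4: re-runs because x8 -4->-7; new result -1.
  n7: re-runs because n4 2->-1; new result -1.
  n9: re-runs because n7 2->-1; new result 1.
  n10: re-runs because n7 2->-1; n9 -2->1; new result 0 (unchanged).
  n11: re-runs because n9 -2->1; new result 0.

n11 now evaluates to 0.
Run set: n4, n7, n9, n10, n11 (5 run).
Changed values: x8, n4, n7, n9, n11.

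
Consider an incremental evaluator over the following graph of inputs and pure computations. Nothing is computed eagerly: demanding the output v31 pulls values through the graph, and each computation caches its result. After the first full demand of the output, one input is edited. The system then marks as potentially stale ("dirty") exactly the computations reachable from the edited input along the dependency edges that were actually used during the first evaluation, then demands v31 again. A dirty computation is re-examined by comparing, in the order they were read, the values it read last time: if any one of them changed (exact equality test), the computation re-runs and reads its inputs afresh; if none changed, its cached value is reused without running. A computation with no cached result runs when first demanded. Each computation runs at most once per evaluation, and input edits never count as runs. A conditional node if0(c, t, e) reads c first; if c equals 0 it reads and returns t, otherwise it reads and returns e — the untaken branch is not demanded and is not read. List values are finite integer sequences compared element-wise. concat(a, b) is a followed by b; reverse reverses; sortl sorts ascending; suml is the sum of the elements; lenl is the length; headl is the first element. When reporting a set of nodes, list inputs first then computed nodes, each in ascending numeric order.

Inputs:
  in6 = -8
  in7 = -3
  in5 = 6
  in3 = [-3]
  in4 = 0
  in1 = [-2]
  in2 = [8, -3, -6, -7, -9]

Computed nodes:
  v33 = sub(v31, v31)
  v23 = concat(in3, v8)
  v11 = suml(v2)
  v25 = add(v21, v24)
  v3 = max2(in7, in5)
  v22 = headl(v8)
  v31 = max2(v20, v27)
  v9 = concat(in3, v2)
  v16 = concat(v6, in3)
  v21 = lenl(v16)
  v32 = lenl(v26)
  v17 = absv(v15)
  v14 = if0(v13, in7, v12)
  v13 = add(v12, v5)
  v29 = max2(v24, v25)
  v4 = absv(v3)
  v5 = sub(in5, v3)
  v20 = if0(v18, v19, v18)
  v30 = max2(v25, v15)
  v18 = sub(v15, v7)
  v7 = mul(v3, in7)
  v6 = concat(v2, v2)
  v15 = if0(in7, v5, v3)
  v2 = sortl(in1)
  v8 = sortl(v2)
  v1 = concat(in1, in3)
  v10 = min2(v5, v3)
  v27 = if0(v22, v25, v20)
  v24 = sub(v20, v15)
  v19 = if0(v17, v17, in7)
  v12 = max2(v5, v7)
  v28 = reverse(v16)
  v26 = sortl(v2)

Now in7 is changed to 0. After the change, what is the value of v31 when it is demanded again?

v31 now evaluates to 0.
The important point: the flipped condition pulls in fresh nodes; v5, v17, v19 run for the first time.

Initial pass — values computed on the first demand:
  v2 = sortl([-2]) = [-2]
  v3 = max2(-3, 6) = 6
  v7 = mul(6, -3) = -18
  v8 = sortl([-2]) = [-2]
  v15 = if0(in7=-3 -> else branch v3) = 6
  v18 = sub(6, -18) = 24
  v20 = if0(v18=24 -> else branch v18) = 24
  v22 = headl([-2]) = -2
  v27 = if0(v22=-2 -> else branch v20) = 24
  v31 = max2(24, 24) = 24

Second demand — change propagation:
  v3: re-runs because in7 -3->0; new result 6 (unchanged).
  v5: newly demanded (no cache) — executes and yields 0.
  v7: re-runs because in7 -3->0; new result 0.
  v15: re-runs because in7 -3->0; new result 0.
  v17: newly demanded (no cache) — executes and yields 0.
  v18: re-runs because v15 6->0; v7 -18->0; new result 0.
  v19: newly demanded (no cache) — executes and yields 0.
  v20: re-runs because v18 24->0; v18 24->0; new result 0.
  v27: re-runs because v20 24->0; new result 0.
  v31: re-runs because v20 24->0; v27 24->0; new result 0.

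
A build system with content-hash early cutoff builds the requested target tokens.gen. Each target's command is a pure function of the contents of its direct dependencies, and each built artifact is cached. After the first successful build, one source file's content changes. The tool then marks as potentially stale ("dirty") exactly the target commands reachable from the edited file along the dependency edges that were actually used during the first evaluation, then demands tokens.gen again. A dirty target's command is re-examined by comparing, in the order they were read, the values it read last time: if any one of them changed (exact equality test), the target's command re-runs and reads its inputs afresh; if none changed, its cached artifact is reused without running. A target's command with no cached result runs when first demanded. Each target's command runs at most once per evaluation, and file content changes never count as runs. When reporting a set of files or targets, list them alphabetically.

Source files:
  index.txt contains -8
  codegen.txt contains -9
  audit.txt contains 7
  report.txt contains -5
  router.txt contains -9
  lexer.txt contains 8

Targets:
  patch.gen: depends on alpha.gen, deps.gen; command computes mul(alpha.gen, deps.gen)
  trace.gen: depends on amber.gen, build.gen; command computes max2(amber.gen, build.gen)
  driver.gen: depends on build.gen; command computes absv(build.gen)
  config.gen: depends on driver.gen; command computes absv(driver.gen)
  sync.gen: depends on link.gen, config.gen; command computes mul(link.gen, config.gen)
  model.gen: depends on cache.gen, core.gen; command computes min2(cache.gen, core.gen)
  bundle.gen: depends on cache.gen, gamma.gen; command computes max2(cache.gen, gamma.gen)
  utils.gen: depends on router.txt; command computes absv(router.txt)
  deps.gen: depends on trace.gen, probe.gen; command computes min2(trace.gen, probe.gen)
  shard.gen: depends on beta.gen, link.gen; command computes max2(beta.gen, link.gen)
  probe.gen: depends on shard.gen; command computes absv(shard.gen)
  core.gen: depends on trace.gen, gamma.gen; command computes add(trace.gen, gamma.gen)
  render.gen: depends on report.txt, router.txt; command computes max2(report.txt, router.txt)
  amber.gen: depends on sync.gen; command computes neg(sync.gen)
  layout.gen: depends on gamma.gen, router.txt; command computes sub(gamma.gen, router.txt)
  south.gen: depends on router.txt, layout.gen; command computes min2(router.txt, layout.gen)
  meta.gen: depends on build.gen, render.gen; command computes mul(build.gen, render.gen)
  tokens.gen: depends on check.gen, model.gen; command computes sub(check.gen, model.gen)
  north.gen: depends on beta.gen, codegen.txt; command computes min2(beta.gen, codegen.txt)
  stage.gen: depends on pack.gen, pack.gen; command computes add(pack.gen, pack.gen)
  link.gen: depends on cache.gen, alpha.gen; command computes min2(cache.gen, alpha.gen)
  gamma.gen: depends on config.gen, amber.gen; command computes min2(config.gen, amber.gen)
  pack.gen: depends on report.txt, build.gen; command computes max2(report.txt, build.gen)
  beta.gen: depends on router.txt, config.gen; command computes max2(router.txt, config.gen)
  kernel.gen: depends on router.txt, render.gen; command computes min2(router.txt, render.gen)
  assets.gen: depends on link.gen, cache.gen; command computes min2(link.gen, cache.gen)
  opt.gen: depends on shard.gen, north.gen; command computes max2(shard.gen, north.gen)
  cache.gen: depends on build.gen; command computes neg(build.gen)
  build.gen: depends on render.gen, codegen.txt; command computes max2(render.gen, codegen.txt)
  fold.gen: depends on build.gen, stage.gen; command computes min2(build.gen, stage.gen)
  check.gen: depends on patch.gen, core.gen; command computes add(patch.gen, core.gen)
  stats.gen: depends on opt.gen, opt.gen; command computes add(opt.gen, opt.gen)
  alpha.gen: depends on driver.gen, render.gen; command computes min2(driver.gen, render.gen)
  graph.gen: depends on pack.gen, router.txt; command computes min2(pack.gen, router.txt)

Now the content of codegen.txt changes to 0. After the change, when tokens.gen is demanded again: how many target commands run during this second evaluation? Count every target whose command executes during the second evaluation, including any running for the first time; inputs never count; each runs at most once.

First evaluation (everything demanded from the output):
  render.gen = max2(-5, -9) = -5
  build.gen = max2(-5, -9) = -5
  cache.gen = neg(-5) = 5
  driver.gen = absv(-5) = 5
  alpha.gen = min2(5, -5) = -5
  config.gen = absv(5) = 5
  beta.gen = max2(-9, 5) = 5
  link.gen = min2(5, -5) = -5
  shard.gen = max2(5, -5) = 5
  probe.gen = absv(5) = 5
  sync.gen = mul(-5, 5) = -25
  amber.gen = neg(-25) = 25
  gamma.gen = min2(5, 25) = 5
  trace.gen = max2(25, -5) = 25
  core.gen = add(25, 5) = 30
  deps.gen = min2(25, 5) = 5
  model.gen = min2(5, 30) = 5
  patch.gen = mul(-5, 5) = -25
  check.gen = add(-25, 30) = 5
  tokens.gen = sub(5, 5) = 0

Propagation after the edit:
  build.gen: runs — codegen.txt -9->0; result 0.
  cache.gen: runs — build.gen -5->0; result 0.
  driver.gen: runs — build.gen -5->0; result 0.
  alpha.gen: runs — driver.gen 5->0; result -5 (same value as before).
  config.gen: runs — driver.gen 5->0; result 0.
  beta.gen: runs — config.gen 5->0; result 0.
  link.gen: runs — cache.gen 5->0; result -5 (same value as before).
  shard.gen: runs — beta.gen 5->0; result 0.
  probe.gen: runs — shard.gen 5->0; result 0.
  sync.gen: runs — config.gen 5->0; result 0.
  amber.gen: runs — sync.gen -25->0; result 0.
  gamma.gen: runs — config.gen 5->0; amber.gen 25->0; result 0.
  trace.gen: runs — amber.gen 25->0; build.gen -5->0; result 0.
  core.gen: runs — trace.gen 25->0; gamma.gen 5->0; result 0.
  deps.gen: runs — trace.gen 25->0; probe.gen 5->0; result 0.
  model.gen: runs — cache.gen 5->0; core.gen 30->0; result 0.
  patch.gen: runs — deps.gen 5->0; result 0.
  check.gen: runs — patch.gen -25->0; core.gen 30->0; result 0.
  tokens.gen: runs — check.gen 5->0; model.gen 5->0; result 0 (same value as before).

Target commands that run: alpha.gen, amber.gen, beta.gen, build.gen, cache.gen, check.gen, config.gen, core.gen, deps.gen, driver.gen, gamma.gen, link.gen, model.gen, patch.gen, probe.gen, shard.gen, sync.gen, tokens.gen, trace.gen — 19 in total.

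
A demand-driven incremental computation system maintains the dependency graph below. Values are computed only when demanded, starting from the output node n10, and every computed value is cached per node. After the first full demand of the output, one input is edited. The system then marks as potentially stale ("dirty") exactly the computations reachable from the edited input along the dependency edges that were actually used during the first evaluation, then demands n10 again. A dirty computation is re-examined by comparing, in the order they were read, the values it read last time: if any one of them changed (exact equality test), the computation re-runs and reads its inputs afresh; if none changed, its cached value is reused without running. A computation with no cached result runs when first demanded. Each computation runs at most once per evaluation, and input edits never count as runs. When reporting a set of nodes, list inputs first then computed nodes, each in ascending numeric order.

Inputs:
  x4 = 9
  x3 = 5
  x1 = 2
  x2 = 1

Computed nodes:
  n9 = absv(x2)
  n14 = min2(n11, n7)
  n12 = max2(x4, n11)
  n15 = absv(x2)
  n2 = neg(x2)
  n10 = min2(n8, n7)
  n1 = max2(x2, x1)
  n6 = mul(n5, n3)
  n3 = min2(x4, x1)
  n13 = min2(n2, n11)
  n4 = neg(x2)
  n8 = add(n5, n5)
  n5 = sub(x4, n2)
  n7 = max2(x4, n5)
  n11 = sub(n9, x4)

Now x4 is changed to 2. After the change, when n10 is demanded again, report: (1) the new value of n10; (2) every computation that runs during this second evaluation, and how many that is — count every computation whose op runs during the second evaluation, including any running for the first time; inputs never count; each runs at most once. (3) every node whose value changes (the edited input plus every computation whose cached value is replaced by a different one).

First evaluation (everything demanded from the output):
  n2 = neg(1) = -1
  n5 = sub(9, -1) = 10
  n7 = max2(9, 10) = 10
  n8 = add(10, 10) = 20
  n10 = min2(20, 10) = 10

Propagation after the edit:
  n5: runs — x4 9->2; result 3.
  n7: runs — x4 9->2; n5 10->3; result 3.
  n8: runs — n5 10->3; n5 10->3; result 6.
  n10: runs — n8 20->6; n7 10->3; result 3.

New value of n10: 3.
Computations that run: n5, n7, n8, n10 — 4 in total.
Values that change: x4, n5, n7, n8, n10.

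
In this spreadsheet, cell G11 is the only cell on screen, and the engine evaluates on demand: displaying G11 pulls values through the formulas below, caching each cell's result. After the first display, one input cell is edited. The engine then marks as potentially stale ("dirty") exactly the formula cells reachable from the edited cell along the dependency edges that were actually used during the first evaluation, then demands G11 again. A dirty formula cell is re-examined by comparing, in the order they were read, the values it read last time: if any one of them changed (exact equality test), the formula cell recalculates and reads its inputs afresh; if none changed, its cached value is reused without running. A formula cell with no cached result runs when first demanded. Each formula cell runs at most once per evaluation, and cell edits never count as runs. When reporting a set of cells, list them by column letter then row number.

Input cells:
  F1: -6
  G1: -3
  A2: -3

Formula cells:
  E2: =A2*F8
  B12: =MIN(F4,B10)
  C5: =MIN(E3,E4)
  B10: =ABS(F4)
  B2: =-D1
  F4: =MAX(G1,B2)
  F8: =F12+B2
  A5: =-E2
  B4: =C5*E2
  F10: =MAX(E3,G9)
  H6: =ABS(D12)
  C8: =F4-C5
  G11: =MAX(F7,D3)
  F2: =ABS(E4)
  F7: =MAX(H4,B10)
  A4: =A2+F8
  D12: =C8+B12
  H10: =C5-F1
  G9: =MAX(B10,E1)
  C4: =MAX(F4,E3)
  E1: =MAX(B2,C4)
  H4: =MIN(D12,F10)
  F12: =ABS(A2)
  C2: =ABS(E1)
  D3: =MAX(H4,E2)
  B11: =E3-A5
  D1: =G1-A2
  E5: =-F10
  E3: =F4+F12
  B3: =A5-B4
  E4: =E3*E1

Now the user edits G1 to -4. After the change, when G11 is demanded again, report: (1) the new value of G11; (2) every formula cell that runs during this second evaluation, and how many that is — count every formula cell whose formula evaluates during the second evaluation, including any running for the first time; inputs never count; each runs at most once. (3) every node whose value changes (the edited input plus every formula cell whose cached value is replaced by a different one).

G11 now evaluates to 1.
Run set: B2, B10, B12, C4, C5, C8, D1, D3, D12, E1, E2, E3, E4, F4, F7, F8, F10, G9, G11, H4 (20 run).
Changed values: B2, B10, B12, C4, C5, D1, D3, D12, E1, E2, E3, E4, F4, F7, F8, F10, G1, G9, G11, H4.

Initial pass — values computed on the first demand:
  D1 = -3 - -3 = 0
  B2 = -(0) = 0
  F4 = MAX(-3, 0) = 0
  B10 = ABS(0) = 0
  B12 = MIN(0, 0) = 0
  F12 = ABS(-3) = 3
  E3 = 0 + 3 = 3
  C4 = MAX(0, 3) = 3
  E1 = MAX(0, 3) = 3
  E4 = 3 * 3 = 9
  C5 = MIN(3, 9) = 3
  C8 = 0 - 3 = -3
  D12 = -3 + 0 = -3
  F8 = 3 + 0 = 3
  E2 = -3 * 3 = -9
  G9 = MAX(0, 3) = 3
  F10 = MAX(3, 3) = 3
  H4 = MIN(-3, 3) = -3
  D3 = MAX(-3, -9) = -3
  F7 = MAX(-3, 0) = 0
  G11 = MAX(0, -3) = 0

Second demand — change propagation:
  D1: re-runs because G1 -3->-4; new result -1.
  B2: re-runs because D1 0->-1; new result 1.
  F4: re-runs because G1 -3->-4; B2 0->1; new result 1.
  B10: re-runs because F4 0->1; new result 1.
  B12: re-runs because F4 0->1; B10 0->1; new result 1.
  E3: re-runs because F4 0->1; new result 4.
  C4: re-runs because F4 0->1; E3 3->4; new result 4.
  E1: re-runs because B2 0->1; C4 3->4; new result 4.
  E4: re-runs because E3 3->4; E1 3->4; new result 16.
  C5: re-runs because E3 3->4; E4 9->16; new result 4.
  C8: re-runs because F4 0->1; C5 3->4; new result -3 (unchanged).
  D12: re-runs because B12 0->1; new result -2.
  F8: re-runs because B2 0->1; new result 4.
  E2: re-runs because F8 3->4; new result -12.
  G9: re-runs because B10 0->1; E1 3->4; new result 4.
  F10: re-runs because E3 3->4; G9 3->4; new result 4.
  H4: re-runs because D12 -3->-2; F10 3->4; new result -2.
  D3: re-runs because H4 -3->-2; E2 -9->-12; new result -2.
  F7: re-runs because H4 -3->-2; B10 0->1; new result 1.
  G11: re-runs because F7 0->1; D3 -3->-2; new result 1.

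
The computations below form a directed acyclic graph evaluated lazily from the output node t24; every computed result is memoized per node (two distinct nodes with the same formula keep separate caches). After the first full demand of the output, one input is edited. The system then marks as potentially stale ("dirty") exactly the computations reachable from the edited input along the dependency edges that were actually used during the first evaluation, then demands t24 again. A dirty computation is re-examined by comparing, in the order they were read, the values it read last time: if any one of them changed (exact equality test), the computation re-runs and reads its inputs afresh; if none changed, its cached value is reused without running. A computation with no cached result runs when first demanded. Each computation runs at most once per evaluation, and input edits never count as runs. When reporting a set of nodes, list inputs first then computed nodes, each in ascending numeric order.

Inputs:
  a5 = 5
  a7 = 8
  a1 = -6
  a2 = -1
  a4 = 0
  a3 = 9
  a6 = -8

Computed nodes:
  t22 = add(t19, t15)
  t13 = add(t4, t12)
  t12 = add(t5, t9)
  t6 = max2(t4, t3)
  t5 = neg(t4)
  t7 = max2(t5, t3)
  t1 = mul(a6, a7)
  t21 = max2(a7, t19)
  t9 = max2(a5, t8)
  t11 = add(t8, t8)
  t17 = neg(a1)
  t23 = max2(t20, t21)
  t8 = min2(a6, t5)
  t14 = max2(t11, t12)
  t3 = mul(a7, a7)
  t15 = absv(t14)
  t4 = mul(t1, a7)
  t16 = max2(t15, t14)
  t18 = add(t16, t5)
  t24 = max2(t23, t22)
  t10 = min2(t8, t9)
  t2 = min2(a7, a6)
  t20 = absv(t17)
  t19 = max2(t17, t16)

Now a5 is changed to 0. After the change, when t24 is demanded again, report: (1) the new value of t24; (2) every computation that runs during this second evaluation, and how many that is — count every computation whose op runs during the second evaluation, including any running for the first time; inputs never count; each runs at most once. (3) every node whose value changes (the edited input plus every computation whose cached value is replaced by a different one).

First demand of the output computes:
  t1 = mul(-8, 8) = -64
  t4 = mul(-64, 8) = -512
  t5 = neg(-512) = 512
  t8 = min2(-8, 512) = -8
  t9 = max2(5, -8) = 5
  t11 = add(-8, -8) = -16
  t12 = add(512, 5) = 517
  t14 = max2(-16, 517) = 517
  t15 = absv(517) = 517
  t16 = max2(517, 517) = 517
  t17 = neg(-6) = 6
  t19 = max2(6, 517) = 517
  t20 = absv(6) = 6
  t21 = max2(8, 517) = 517
  t22 = add(517, 517) = 1034
  t23 = max2(6, 517) = 517
  t24 = max2(517, 1034) = 1034

After the edit, cleaning proceeds:
  t9: a read changed (a5 5->0) — executes, giving 0.
  t12: a read changed (t9 5->0) — executes, giving 512.
  t14: a read changed (t12 517->512) — executes, giving 512.
  t15: a read changed (t14 517->512) — executes, giving 512.
  t16: a read changed (t15 517->512; t14 517->512) — executes, giving 512.
  t19: a read changed (t16 517->512) — executes, giving 512.
  t21: a read changed (t19 517->512) — executes, giving 512.
  t22: a read changed (t19 517->512; t15 517->512) — executes, giving 1024.
  t23: a read changed (t21 517->512) — executes, giving 512.
  t24: a read changed (t23 517->512; t22 1034->1024) — executes, giving 1024.

Demanding t24 again yields 1024.
10 computations run: t9, t12, t14, t15, t16, t19, t21, t22, t23, t24.
The nodes whose values change: a5, t9, t12, t14, t15, t16, t19, t21, t22, t23, t24.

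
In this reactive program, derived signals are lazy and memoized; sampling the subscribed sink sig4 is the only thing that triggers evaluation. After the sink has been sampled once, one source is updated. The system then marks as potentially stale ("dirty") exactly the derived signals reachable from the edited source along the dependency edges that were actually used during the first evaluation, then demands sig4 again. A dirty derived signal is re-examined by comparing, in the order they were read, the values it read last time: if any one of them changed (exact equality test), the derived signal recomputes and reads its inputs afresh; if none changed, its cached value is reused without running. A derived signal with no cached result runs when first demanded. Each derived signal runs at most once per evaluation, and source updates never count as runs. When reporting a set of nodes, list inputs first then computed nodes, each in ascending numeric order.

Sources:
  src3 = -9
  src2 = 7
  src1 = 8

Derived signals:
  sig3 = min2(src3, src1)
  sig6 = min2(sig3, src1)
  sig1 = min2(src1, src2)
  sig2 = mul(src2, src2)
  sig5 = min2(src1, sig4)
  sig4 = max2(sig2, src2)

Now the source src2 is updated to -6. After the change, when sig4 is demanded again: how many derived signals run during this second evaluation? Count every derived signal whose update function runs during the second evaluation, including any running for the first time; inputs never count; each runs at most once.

2 derived signals run: sig2, sig4.

First demand of the output computes:
  sig2 = mul(7, 7) = 49
  sig4 = max2(49, 7) = 49

After the edit, cleaning proceeds:
  sig2: a read changed (src2 7->-6; src2 7->-6) — executes, giving 36.
  sig4: a read changed (sig2 49->36; src2 7->-6) — executes, giving 36.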